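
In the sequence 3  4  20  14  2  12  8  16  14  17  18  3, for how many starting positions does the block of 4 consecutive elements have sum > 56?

(3, 4, 20, 14) → sum 41
(4, 20, 14, 2) → sum 40
(20, 14, 2, 12) → sum 48
(14, 2, 12, 8) → sum 36
(2, 12, 8, 16) → sum 38
(12, 8, 16, 14) → sum 50
(8, 16, 14, 17) → sum 55
(16, 14, 17, 18) → sum 65  > 56 ✓
(14, 17, 18, 3) → sum 52
1 window satisfy the condition.

1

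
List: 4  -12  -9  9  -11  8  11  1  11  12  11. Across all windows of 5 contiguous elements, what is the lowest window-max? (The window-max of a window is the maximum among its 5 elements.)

(4, -12, -9, 9, -11) → max 9
(-12, -9, 9, -11, 8) → max 9
(-9, 9, -11, 8, 11) → max 11
(9, -11, 8, 11, 1) → max 11
(-11, 8, 11, 1, 11) → max 11
(8, 11, 1, 11, 12) → max 12
(11, 1, 11, 12, 11) → max 12
Lowest of these is 9.

9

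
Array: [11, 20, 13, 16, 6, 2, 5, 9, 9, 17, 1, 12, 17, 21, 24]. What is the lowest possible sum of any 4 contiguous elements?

11 20 13 16 → sum 60
20 13 16 6 → sum 55
13 16 6 2 → sum 37
16 6 2 5 → sum 29
6 2 5 9 → sum 22
2 5 9 9 → sum 25
5 9 9 17 → sum 40
9 9 17 1 → sum 36
9 17 1 12 → sum 39
17 1 12 17 → sum 47
1 12 17 21 → sum 51
12 17 21 24 → sum 74
Lowest of these is 22.

22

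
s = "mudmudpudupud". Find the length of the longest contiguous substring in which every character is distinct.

4

[m] len 1
[m, u] len 2
[m, u, d] len 3
[u, d, m] len 3
[d, m, u] len 3
[m, u, d] len 3
[m, u, d, p] len 4
[d, p, u] len 3
[p, u, d] len 3
[d, u] len 2
[d, u, p] len 3
[p, u] len 2
[p, u, d] len 3
Longest all-distinct length: 4.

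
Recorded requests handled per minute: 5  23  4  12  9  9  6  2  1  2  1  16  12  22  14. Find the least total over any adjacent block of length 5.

Window sums for each of the 11 positions:
(5, 23, 4, 12, 9) → sum 53
(23, 4, 12, 9, 9) → sum 57
(4, 12, 9, 9, 6) → sum 40
(12, 9, 9, 6, 2) → sum 38
(9, 9, 6, 2, 1) → sum 27
(9, 6, 2, 1, 2) → sum 20
(6, 2, 1, 2, 1) → sum 12
(2, 1, 2, 1, 16) → sum 22
(1, 2, 1, 16, 12) → sum 32
(2, 1, 16, 12, 22) → sum 53
(1, 16, 12, 22, 14) → sum 65
Least of these is 12.

12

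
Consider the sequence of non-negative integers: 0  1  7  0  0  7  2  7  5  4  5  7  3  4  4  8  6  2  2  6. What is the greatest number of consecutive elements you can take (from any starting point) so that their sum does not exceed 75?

→ 0: sum 0, len 1
→ 1: sum 1, len 2
→ 7: sum 8, len 3
→ 0: sum 8, len 4
→ 0: sum 8, len 5
→ 7: sum 15, len 6
→ 2: sum 17, len 7
→ 7: sum 24, len 8
→ 5: sum 29, len 9
→ 4: sum 33, len 10
→ 5: sum 38, len 11
→ 7: sum 45, len 12
→ 3: sum 48, len 13
→ 4: sum 52, len 14
→ 4: sum 56, len 15
→ 8: sum 64, len 16
→ 6: sum 70, len 17
→ 2: sum 72, len 18
→ 2: sum 74, len 19
→ 6 (dropped 0, 1, 7): sum 72, len 17
Longest length seen: 19.

19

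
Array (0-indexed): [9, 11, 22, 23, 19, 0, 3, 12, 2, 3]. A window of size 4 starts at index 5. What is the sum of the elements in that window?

Elements at indices 5..8: 0, 3, 12, 2
sum(0, 3, 12, 2) = 17

17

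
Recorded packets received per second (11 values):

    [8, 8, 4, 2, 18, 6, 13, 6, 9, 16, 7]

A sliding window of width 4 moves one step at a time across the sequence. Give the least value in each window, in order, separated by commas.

2, 2, 2, 2, 6, 6, 6, 6

8 8 4 2 → min 2
8 4 2 18 → min 2
4 2 18 6 → min 2
2 18 6 13 → min 2
18 6 13 6 → min 6
6 13 6 9 → min 6
13 6 9 16 → min 6
6 9 16 7 → min 6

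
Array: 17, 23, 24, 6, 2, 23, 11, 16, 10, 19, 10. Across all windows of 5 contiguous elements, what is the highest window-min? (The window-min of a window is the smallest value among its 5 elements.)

(17, 23, 24, 6, 2) → min 2
(23, 24, 6, 2, 23) → min 2
(24, 6, 2, 23, 11) → min 2
(6, 2, 23, 11, 16) → min 2
(2, 23, 11, 16, 10) → min 2
(23, 11, 16, 10, 19) → min 10
(11, 16, 10, 19, 10) → min 10
Highest of these is 10.

10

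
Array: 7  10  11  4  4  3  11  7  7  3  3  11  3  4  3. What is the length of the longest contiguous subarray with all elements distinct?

4

add 7: [7] len 1
add 10: [7, 10] len 2
add 11: [7, 10, 11] len 3
add 4: [7, 10, 11, 4] len 4
add 4 (repeat 4, move left end past it): [4] len 1
add 3: [4, 3] len 2
add 11: [4, 3, 11] len 3
add 7: [4, 3, 11, 7] len 4
add 7 (repeat 7, move left end past it): [7] len 1
add 3: [7, 3] len 2
add 3 (repeat 3, move left end past it): [3] len 1
add 11: [3, 11] len 2
add 3 (repeat 3, move left end past it): [11, 3] len 2
add 4: [11, 3, 4] len 3
add 3 (repeat 3, move left end past it): [4, 3] len 2
Longest all-distinct length: 4.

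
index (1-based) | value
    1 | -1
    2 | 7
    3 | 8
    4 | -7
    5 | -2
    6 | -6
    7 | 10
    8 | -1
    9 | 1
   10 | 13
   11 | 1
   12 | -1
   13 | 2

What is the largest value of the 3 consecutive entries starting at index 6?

Elements at indices 6..8: -6, 10, -1
max(-6, 10, -1) = 10

10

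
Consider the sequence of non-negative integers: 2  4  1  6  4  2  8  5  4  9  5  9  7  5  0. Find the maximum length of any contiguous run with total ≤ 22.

[2] sum 2 len 1
[2, 4] sum 6 len 2
[2, 4, 1] sum 7 len 3
[2, 4, 1, 6] sum 13 len 4
[2, 4, 1, 6, 4] sum 17 len 5
[2, 4, 1, 6, 4, 2] sum 19 len 6
[1, 6, 4, 2, 8] sum 21 len 5
[4, 2, 8, 5] sum 19 len 4
[2, 8, 5, 4] sum 19 len 4
[5, 4, 9] sum 18 len 3
[4, 9, 5] sum 18 len 3
[5, 9] sum 14 len 2
[5, 9, 7] sum 21 len 3
[9, 7, 5] sum 21 len 3
[9, 7, 5, 0] sum 21 len 4
Longest length seen: 6.

6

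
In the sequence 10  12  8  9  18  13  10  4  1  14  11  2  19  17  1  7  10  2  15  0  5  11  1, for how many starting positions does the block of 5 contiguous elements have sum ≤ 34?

5

10 12 8 9 18 → sum 57
12 8 9 18 13 → sum 60
8 9 18 13 10 → sum 58
9 18 13 10 4 → sum 54
18 13 10 4 1 → sum 46
13 10 4 1 14 → sum 42
10 4 1 14 11 → sum 40
4 1 14 11 2 → sum 32  ≤ 34 ✓
1 14 11 2 19 → sum 47
14 11 2 19 17 → sum 63
11 2 19 17 1 → sum 50
2 19 17 1 7 → sum 46
19 17 1 7 10 → sum 54
17 1 7 10 2 → sum 37
1 7 10 2 15 → sum 35
7 10 2 15 0 → sum 34  ≤ 34 ✓
10 2 15 0 5 → sum 32  ≤ 34 ✓
2 15 0 5 11 → sum 33  ≤ 34 ✓
15 0 5 11 1 → sum 32  ≤ 34 ✓
5 windows satisfy the condition.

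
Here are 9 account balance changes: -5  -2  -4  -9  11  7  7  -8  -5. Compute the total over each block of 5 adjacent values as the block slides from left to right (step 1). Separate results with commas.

[-5, -2, -4, -9, 11] → sum -9
[-2, -4, -9, 11, 7] → sum 3
[-4, -9, 11, 7, 7] → sum 12
[-9, 11, 7, 7, -8] → sum 8
[11, 7, 7, -8, -5] → sum 12

-9, 3, 12, 8, 12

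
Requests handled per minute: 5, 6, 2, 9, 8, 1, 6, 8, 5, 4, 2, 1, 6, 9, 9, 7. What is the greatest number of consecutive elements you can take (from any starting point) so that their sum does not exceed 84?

15

→ 5: sum 5, len 1
→ 6: sum 11, len 2
→ 2: sum 13, len 3
→ 9: sum 22, len 4
→ 8: sum 30, len 5
→ 1: sum 31, len 6
→ 6: sum 37, len 7
→ 8: sum 45, len 8
→ 5: sum 50, len 9
→ 4: sum 54, len 10
→ 2: sum 56, len 11
→ 1: sum 57, len 12
→ 6: sum 63, len 13
→ 9: sum 72, len 14
→ 9: sum 81, len 15
→ 7 (dropped 5): sum 83, len 15
Longest length seen: 15.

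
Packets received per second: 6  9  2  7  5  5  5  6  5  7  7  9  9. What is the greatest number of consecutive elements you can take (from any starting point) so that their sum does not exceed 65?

11

→ 6: sum 6, len 1
→ 9: sum 15, len 2
→ 2: sum 17, len 3
→ 7: sum 24, len 4
→ 5: sum 29, len 5
→ 5: sum 34, len 6
→ 5: sum 39, len 7
→ 6: sum 45, len 8
→ 5: sum 50, len 9
→ 7: sum 57, len 10
→ 7: sum 64, len 11
→ 9 (dropped 6, 9): sum 58, len 10
→ 9 (dropped 2): sum 65, len 10
Longest length seen: 11.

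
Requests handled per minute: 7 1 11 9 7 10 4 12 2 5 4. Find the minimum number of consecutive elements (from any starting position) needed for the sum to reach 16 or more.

2

add 7: running sum 7 < 16
add 1: running sum 8 < 16
end 2: [7, 1, 11] sum 19, len 3
end 3: [11, 9] sum 20, len 2
end 4: [9, 7] sum 16, len 2
end 5: [7, 10] sum 17, len 2
end 6: [7, 10, 4] sum 21, len 3
end 7: [4, 12] sum 16, len 2
end 8: [4, 12, 2] sum 18, len 3
end 9: [12, 2, 5] sum 19, len 3
end 10: [12, 2, 5, 4] sum 23, len 4
Shortest qualifying length: 2.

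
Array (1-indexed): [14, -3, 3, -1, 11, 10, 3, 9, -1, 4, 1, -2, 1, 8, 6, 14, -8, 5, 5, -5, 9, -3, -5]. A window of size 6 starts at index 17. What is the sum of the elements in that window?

3

Elements at indices 17..22: -8, 5, 5, -5, 9, -3
sum(-8, 5, 5, -5, 9, -3) = 3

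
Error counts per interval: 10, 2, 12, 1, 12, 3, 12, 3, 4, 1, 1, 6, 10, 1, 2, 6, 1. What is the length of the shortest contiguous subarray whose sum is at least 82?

add 10: running sum 10 < 82
add 2: running sum 12 < 82
add 12: running sum 24 < 82
add 1: running sum 25 < 82
add 12: running sum 37 < 82
add 3: running sum 40 < 82
add 12: running sum 52 < 82
add 3: running sum 55 < 82
add 4: running sum 59 < 82
add 1: running sum 60 < 82
add 1: running sum 61 < 82
add 6: running sum 67 < 82
add 10: running sum 77 < 82
add 1: running sum 78 < 82
add 2: running sum 80 < 82
end 15: [10, 2, 12, 1, 12, 3, 12, 3, 4, 1, 1, 6, 10, 1, 2, 6] sum 86, len 16
end 16: [10, 2, 12, 1, 12, 3, 12, 3, 4, 1, 1, 6, 10, 1, 2, 6, 1] sum 87, len 17
Shortest qualifying length: 16.

16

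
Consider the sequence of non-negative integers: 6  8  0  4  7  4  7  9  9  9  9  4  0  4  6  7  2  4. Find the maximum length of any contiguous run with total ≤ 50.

[6] sum 6 len 1
[6, 8] sum 14 len 2
[6, 8, 0] sum 14 len 3
[6, 8, 0, 4] sum 18 len 4
[6, 8, 0, 4, 7] sum 25 len 5
[6, 8, 0, 4, 7, 4] sum 29 len 6
[6, 8, 0, 4, 7, 4, 7] sum 36 len 7
[6, 8, 0, 4, 7, 4, 7, 9] sum 45 len 8
[8, 0, 4, 7, 4, 7, 9, 9] sum 48 len 8
[0, 4, 7, 4, 7, 9, 9, 9] sum 49 len 8
[4, 7, 9, 9, 9, 9] sum 47 len 6
[7, 9, 9, 9, 9, 4] sum 47 len 6
[7, 9, 9, 9, 9, 4, 0] sum 47 len 7
[9, 9, 9, 9, 4, 0, 4] sum 44 len 7
[9, 9, 9, 9, 4, 0, 4, 6] sum 50 len 8
[9, 9, 9, 4, 0, 4, 6, 7] sum 48 len 8
[9, 9, 9, 4, 0, 4, 6, 7, 2] sum 50 len 9
[9, 9, 4, 0, 4, 6, 7, 2, 4] sum 45 len 9
Longest length seen: 9.

9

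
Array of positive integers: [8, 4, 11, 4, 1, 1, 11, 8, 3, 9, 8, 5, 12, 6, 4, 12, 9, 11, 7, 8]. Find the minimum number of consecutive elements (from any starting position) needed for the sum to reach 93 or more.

Extend right; whenever the sum reaches 93, record the length and shrink from the left:
add 8: running sum 8 < 93
add 4: running sum 12 < 93
add 11: running sum 23 < 93
add 4: running sum 27 < 93
add 1: running sum 28 < 93
add 1: running sum 29 < 93
add 11: running sum 40 < 93
add 8: running sum 48 < 93
add 3: running sum 51 < 93
add 9: running sum 60 < 93
add 8: running sum 68 < 93
add 5: running sum 73 < 93
add 12: running sum 85 < 93
add 6: running sum 91 < 93
add 4: shortest ending here [8, 4, 11, 4, 1, 1, 11, 8, 3, 9, 8, 5, 12, 6, 4] sum 95, len 15
add 12: shortest ending here [11, 4, 1, 1, 11, 8, 3, 9, 8, 5, 12, 6, 4, 12] sum 95, len 14
add 9: shortest ending here [4, 1, 1, 11, 8, 3, 9, 8, 5, 12, 6, 4, 12, 9] sum 93, len 14
add 11: shortest ending here [11, 8, 3, 9, 8, 5, 12, 6, 4, 12, 9, 11] sum 98, len 12
add 7: shortest ending here [8, 3, 9, 8, 5, 12, 6, 4, 12, 9, 11, 7] sum 94, len 12
add 8: shortest ending here [3, 9, 8, 5, 12, 6, 4, 12, 9, 11, 7, 8] sum 94, len 12
Shortest qualifying length: 12.

12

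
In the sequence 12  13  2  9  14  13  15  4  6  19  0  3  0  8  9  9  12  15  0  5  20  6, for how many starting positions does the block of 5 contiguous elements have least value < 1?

11

(12, 13, 2, 9, 14) → min 2
(13, 2, 9, 14, 13) → min 2
(2, 9, 14, 13, 15) → min 2
(9, 14, 13, 15, 4) → min 4
(14, 13, 15, 4, 6) → min 4
(13, 15, 4, 6, 19) → min 4
(15, 4, 6, 19, 0) → min 0  < 1 ✓
(4, 6, 19, 0, 3) → min 0  < 1 ✓
(6, 19, 0, 3, 0) → min 0  < 1 ✓
(19, 0, 3, 0, 8) → min 0  < 1 ✓
(0, 3, 0, 8, 9) → min 0  < 1 ✓
(3, 0, 8, 9, 9) → min 0  < 1 ✓
(0, 8, 9, 9, 12) → min 0  < 1 ✓
(8, 9, 9, 12, 15) → min 8
(9, 9, 12, 15, 0) → min 0  < 1 ✓
(9, 12, 15, 0, 5) → min 0  < 1 ✓
(12, 15, 0, 5, 20) → min 0  < 1 ✓
(15, 0, 5, 20, 6) → min 0  < 1 ✓
11 windows satisfy the condition.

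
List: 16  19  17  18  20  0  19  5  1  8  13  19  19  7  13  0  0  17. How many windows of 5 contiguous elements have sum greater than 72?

16 19 17 18 20 → sum 90  > 72 ✓
19 17 18 20 0 → sum 74  > 72 ✓
17 18 20 0 19 → sum 74  > 72 ✓
18 20 0 19 5 → sum 62
20 0 19 5 1 → sum 45
0 19 5 1 8 → sum 33
19 5 1 8 13 → sum 46
5 1 8 13 19 → sum 46
1 8 13 19 19 → sum 60
8 13 19 19 7 → sum 66
13 19 19 7 13 → sum 71
19 19 7 13 0 → sum 58
19 7 13 0 0 → sum 39
7 13 0 0 17 → sum 37
3 windows satisfy the condition.

3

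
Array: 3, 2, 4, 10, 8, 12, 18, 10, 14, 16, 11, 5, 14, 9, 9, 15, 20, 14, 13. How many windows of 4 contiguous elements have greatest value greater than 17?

(3, 2, 4, 10) → max 10
(2, 4, 10, 8) → max 10
(4, 10, 8, 12) → max 12
(10, 8, 12, 18) → max 18  > 17 ✓
(8, 12, 18, 10) → max 18  > 17 ✓
(12, 18, 10, 14) → max 18  > 17 ✓
(18, 10, 14, 16) → max 18  > 17 ✓
(10, 14, 16, 11) → max 16
(14, 16, 11, 5) → max 16
(16, 11, 5, 14) → max 16
(11, 5, 14, 9) → max 14
(5, 14, 9, 9) → max 14
(14, 9, 9, 15) → max 15
(9, 9, 15, 20) → max 20  > 17 ✓
(9, 15, 20, 14) → max 20  > 17 ✓
(15, 20, 14, 13) → max 20  > 17 ✓
7 windows satisfy the condition.

7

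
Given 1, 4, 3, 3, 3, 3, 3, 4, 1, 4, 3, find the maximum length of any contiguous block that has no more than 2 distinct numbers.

[1] 1 distinct, len 1
[1, 4] 2 distinct, len 2
[4, 3] 2 distinct, len 2
[4, 3, 3] 2 distinct, len 3
[4, 3, 3, 3] 2 distinct, len 4
[4, 3, 3, 3, 3] 2 distinct, len 5
[4, 3, 3, 3, 3, 3] 2 distinct, len 6
[4, 3, 3, 3, 3, 3, 4] 2 distinct, len 7
[4, 1] 2 distinct, len 2
[4, 1, 4] 2 distinct, len 3
[4, 3] 2 distinct, len 2
Longest length with ≤2 distinct: 7.

7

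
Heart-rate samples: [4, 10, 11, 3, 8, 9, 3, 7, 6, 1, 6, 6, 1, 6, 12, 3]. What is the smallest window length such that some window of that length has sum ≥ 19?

2

add 4: running sum 4 < 19
add 10: running sum 14 < 19
add 11: shortest ending here [10, 11] sum 21, len 2
add 3: shortest ending here [10, 11, 3] sum 24, len 3
add 8: shortest ending here [11, 3, 8] sum 22, len 3
add 9: shortest ending here [3, 8, 9] sum 20, len 3
add 3: shortest ending here [8, 9, 3] sum 20, len 3
add 7: shortest ending here [9, 3, 7] sum 19, len 3
add 6: shortest ending here [9, 3, 7, 6] sum 25, len 4
add 1: shortest ending here [9, 3, 7, 6, 1] sum 26, len 5
add 6: shortest ending here [7, 6, 1, 6] sum 20, len 4
add 6: shortest ending here [6, 1, 6, 6] sum 19, len 4
add 1: shortest ending here [6, 1, 6, 6, 1] sum 20, len 5
add 6: shortest ending here [6, 6, 1, 6] sum 19, len 4
add 12: shortest ending here [1, 6, 12] sum 19, len 3
add 3: shortest ending here [6, 12, 3] sum 21, len 3
Shortest qualifying length: 2.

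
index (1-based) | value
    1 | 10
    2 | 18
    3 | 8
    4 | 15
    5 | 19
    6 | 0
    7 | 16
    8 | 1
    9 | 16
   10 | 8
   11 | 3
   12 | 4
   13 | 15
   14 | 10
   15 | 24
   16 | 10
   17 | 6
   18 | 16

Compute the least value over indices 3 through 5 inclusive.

Elements at indices 3..5: 8, 15, 19
min(8, 15, 19) = 8

8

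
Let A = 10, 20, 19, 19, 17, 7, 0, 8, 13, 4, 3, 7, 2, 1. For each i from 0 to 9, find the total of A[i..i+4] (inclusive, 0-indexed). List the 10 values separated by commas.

Sliding a size-5 window across the 14 values:
10 20 19 19 17 → sum 85
20 19 19 17 7 → sum 82
19 19 17 7 0 → sum 62
19 17 7 0 8 → sum 51
17 7 0 8 13 → sum 45
7 0 8 13 4 → sum 32
0 8 13 4 3 → sum 28
8 13 4 3 7 → sum 35
13 4 3 7 2 → sum 29
4 3 7 2 1 → sum 17

85, 82, 62, 51, 45, 32, 28, 35, 29, 17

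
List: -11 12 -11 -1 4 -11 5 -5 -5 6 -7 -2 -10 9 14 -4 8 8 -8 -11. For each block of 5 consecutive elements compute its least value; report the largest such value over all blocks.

-4

Window mins for each of the 16 positions:
[-11, 12, -11, -1, 4] → min -11
[12, -11, -1, 4, -11] → min -11
[-11, -1, 4, -11, 5] → min -11
[-1, 4, -11, 5, -5] → min -11
[4, -11, 5, -5, -5] → min -11
[-11, 5, -5, -5, 6] → min -11
[5, -5, -5, 6, -7] → min -7
[-5, -5, 6, -7, -2] → min -7
[-5, 6, -7, -2, -10] → min -10
[6, -7, -2, -10, 9] → min -10
[-7, -2, -10, 9, 14] → min -10
[-2, -10, 9, 14, -4] → min -10
[-10, 9, 14, -4, 8] → min -10
[9, 14, -4, 8, 8] → min -4
[14, -4, 8, 8, -8] → min -8
[-4, 8, 8, -8, -11] → min -11
Largest of these is -4.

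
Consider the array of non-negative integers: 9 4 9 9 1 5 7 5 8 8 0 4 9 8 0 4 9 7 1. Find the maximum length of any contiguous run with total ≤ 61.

12

[9] sum 9 len 1
[9, 4] sum 13 len 2
[9, 4, 9] sum 22 len 3
[9, 4, 9, 9] sum 31 len 4
[9, 4, 9, 9, 1] sum 32 len 5
[9, 4, 9, 9, 1, 5] sum 37 len 6
[9, 4, 9, 9, 1, 5, 7] sum 44 len 7
[9, 4, 9, 9, 1, 5, 7, 5] sum 49 len 8
[9, 4, 9, 9, 1, 5, 7, 5, 8] sum 57 len 9
[4, 9, 9, 1, 5, 7, 5, 8, 8] sum 56 len 9
[4, 9, 9, 1, 5, 7, 5, 8, 8, 0] sum 56 len 10
[4, 9, 9, 1, 5, 7, 5, 8, 8, 0, 4] sum 60 len 11
[9, 1, 5, 7, 5, 8, 8, 0, 4, 9] sum 56 len 10
[1, 5, 7, 5, 8, 8, 0, 4, 9, 8] sum 55 len 10
[1, 5, 7, 5, 8, 8, 0, 4, 9, 8, 0] sum 55 len 11
[1, 5, 7, 5, 8, 8, 0, 4, 9, 8, 0, 4] sum 59 len 12
[5, 8, 8, 0, 4, 9, 8, 0, 4, 9] sum 55 len 10
[8, 8, 0, 4, 9, 8, 0, 4, 9, 7] sum 57 len 10
[8, 8, 0, 4, 9, 8, 0, 4, 9, 7, 1] sum 58 len 11
Longest length seen: 12.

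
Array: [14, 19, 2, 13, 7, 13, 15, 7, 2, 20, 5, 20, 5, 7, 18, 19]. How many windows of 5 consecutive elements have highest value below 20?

14 19 2 13 7 → max 19  < 20 ✓
19 2 13 7 13 → max 19  < 20 ✓
2 13 7 13 15 → max 15  < 20 ✓
13 7 13 15 7 → max 15  < 20 ✓
7 13 15 7 2 → max 15  < 20 ✓
13 15 7 2 20 → max 20
15 7 2 20 5 → max 20
7 2 20 5 20 → max 20
2 20 5 20 5 → max 20
20 5 20 5 7 → max 20
5 20 5 7 18 → max 20
20 5 7 18 19 → max 20
5 windows satisfy the condition.

5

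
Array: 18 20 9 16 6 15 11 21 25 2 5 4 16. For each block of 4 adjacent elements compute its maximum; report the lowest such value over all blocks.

Each size-4 window and its max:
[18, 20, 9, 16] → max 20
[20, 9, 16, 6] → max 20
[9, 16, 6, 15] → max 16
[16, 6, 15, 11] → max 16
[6, 15, 11, 21] → max 21
[15, 11, 21, 25] → max 25
[11, 21, 25, 2] → max 25
[21, 25, 2, 5] → max 25
[25, 2, 5, 4] → max 25
[2, 5, 4, 16] → max 16
Lowest of these is 16.

16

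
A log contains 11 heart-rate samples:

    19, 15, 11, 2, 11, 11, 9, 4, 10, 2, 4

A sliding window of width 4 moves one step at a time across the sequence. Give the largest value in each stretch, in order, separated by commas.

Sliding a size-4 window across the 11 values:
(19, 15, 11, 2) → max 19
(15, 11, 2, 11) → max 15
(11, 2, 11, 11) → max 11
(2, 11, 11, 9) → max 11
(11, 11, 9, 4) → max 11
(11, 9, 4, 10) → max 11
(9, 4, 10, 2) → max 10
(4, 10, 2, 4) → max 10

19, 15, 11, 11, 11, 11, 10, 10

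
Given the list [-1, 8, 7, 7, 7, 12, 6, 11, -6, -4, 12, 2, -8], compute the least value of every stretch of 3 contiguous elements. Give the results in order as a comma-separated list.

-1 8 7 → min -1
8 7 7 → min 7
7 7 7 → min 7
7 7 12 → min 7
7 12 6 → min 6
12 6 11 → min 6
6 11 -6 → min -6
11 -6 -4 → min -6
-6 -4 12 → min -6
-4 12 2 → min -4
12 2 -8 → min -8

-1, 7, 7, 7, 6, 6, -6, -6, -6, -4, -8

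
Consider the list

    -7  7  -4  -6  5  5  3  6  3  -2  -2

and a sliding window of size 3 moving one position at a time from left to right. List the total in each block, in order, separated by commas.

(-7, 7, -4) → sum -4
(7, -4, -6) → sum -3
(-4, -6, 5) → sum -5
(-6, 5, 5) → sum 4
(5, 5, 3) → sum 13
(5, 3, 6) → sum 14
(3, 6, 3) → sum 12
(6, 3, -2) → sum 7
(3, -2, -2) → sum -1

-4, -3, -5, 4, 13, 14, 12, 7, -1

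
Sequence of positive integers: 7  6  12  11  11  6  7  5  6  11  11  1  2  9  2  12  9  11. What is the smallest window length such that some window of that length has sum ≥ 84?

add 7: running sum 7 < 84
add 6: running sum 13 < 84
add 12: running sum 25 < 84
add 11: running sum 36 < 84
add 11: running sum 47 < 84
add 6: running sum 53 < 84
add 7: running sum 60 < 84
add 5: running sum 65 < 84
add 6: running sum 71 < 84
add 11: running sum 82 < 84
add 11: shortest ending here [6, 12, 11, 11, 6, 7, 5, 6, 11, 11] sum 86, len 10
add 1: shortest ending here [6, 12, 11, 11, 6, 7, 5, 6, 11, 11, 1] sum 87, len 11
add 2: shortest ending here [6, 12, 11, 11, 6, 7, 5, 6, 11, 11, 1, 2] sum 89, len 12
add 9: shortest ending here [12, 11, 11, 6, 7, 5, 6, 11, 11, 1, 2, 9] sum 92, len 12
add 2: shortest ending here [12, 11, 11, 6, 7, 5, 6, 11, 11, 1, 2, 9, 2] sum 94, len 13
add 12: shortest ending here [11, 11, 6, 7, 5, 6, 11, 11, 1, 2, 9, 2, 12] sum 94, len 13
add 9: shortest ending here [11, 6, 7, 5, 6, 11, 11, 1, 2, 9, 2, 12, 9] sum 92, len 13
add 11: shortest ending here [7, 5, 6, 11, 11, 1, 2, 9, 2, 12, 9, 11] sum 86, len 12
Shortest qualifying length: 10.

10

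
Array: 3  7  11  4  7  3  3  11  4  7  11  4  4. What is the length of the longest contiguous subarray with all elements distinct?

4

[3] len 1
[3, 7] len 2
[3, 7, 11] len 3
[3, 7, 11, 4] len 4
[11, 4, 7] len 3
[11, 4, 7, 3] len 4
[3] len 1
[3, 11] len 2
[3, 11, 4] len 3
[3, 11, 4, 7] len 4
[4, 7, 11] len 3
[7, 11, 4] len 3
[4] len 1
Longest all-distinct length: 4.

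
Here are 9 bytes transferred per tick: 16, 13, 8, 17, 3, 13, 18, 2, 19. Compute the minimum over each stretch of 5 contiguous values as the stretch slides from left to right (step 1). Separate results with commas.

3, 3, 3, 2, 2

Sliding a size-5 window across the 9 values:
16 13 8 17 3 → min 3
13 8 17 3 13 → min 3
8 17 3 13 18 → min 3
17 3 13 18 2 → min 2
3 13 18 2 19 → min 2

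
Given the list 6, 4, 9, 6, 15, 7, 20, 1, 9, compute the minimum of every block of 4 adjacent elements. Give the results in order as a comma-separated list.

Sliding a size-4 window across the 9 values:
(6, 4, 9, 6) → min 4
(4, 9, 6, 15) → min 4
(9, 6, 15, 7) → min 6
(6, 15, 7, 20) → min 6
(15, 7, 20, 1) → min 1
(7, 20, 1, 9) → min 1

4, 4, 6, 6, 1, 1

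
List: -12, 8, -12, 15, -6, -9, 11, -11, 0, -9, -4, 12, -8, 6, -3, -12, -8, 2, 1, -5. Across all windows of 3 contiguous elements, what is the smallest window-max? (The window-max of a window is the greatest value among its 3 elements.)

-3

Window maxs for each of the 18 positions:
[-12, 8, -12] → max 8
[8, -12, 15] → max 15
[-12, 15, -6] → max 15
[15, -6, -9] → max 15
[-6, -9, 11] → max 11
[-9, 11, -11] → max 11
[11, -11, 0] → max 11
[-11, 0, -9] → max 0
[0, -9, -4] → max 0
[-9, -4, 12] → max 12
[-4, 12, -8] → max 12
[12, -8, 6] → max 12
[-8, 6, -3] → max 6
[6, -3, -12] → max 6
[-3, -12, -8] → max -3
[-12, -8, 2] → max 2
[-8, 2, 1] → max 2
[2, 1, -5] → max 2
Smallest of these is -3.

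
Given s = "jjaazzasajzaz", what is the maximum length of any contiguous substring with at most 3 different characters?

[j] 1 distinct, len 1
[j, j] 1 distinct, len 2
[j, j, a] 2 distinct, len 3
[j, j, a, a] 2 distinct, len 4
[j, j, a, a, z] 3 distinct, len 5
[j, j, a, a, z, z] 3 distinct, len 6
[j, j, a, a, z, z, a] 3 distinct, len 7
[a, a, z, z, a, s] 3 distinct, len 6
[a, a, z, z, a, s, a] 3 distinct, len 7
[a, s, a, j] 3 distinct, len 4
[a, j, z] 3 distinct, len 3
[a, j, z, a] 3 distinct, len 4
[a, j, z, a, z] 3 distinct, len 5
Longest length with ≤3 distinct: 7.

7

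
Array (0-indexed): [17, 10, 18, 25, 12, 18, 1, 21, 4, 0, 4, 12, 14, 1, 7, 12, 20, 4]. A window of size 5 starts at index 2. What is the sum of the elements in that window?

Elements at indices 2..6: 18, 25, 12, 18, 1
sum(18, 25, 12, 18, 1) = 74

74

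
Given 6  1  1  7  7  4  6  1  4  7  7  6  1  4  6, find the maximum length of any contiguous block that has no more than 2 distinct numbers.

[6] 1 distinct, len 1
[6, 1] 2 distinct, len 2
[6, 1, 1] 2 distinct, len 3
[1, 1, 7] 2 distinct, len 3
[1, 1, 7, 7] 2 distinct, len 4
[7, 7, 4] 2 distinct, len 3
[4, 6] 2 distinct, len 2
[6, 1] 2 distinct, len 2
[1, 4] 2 distinct, len 2
[4, 7] 2 distinct, len 2
[4, 7, 7] 2 distinct, len 3
[7, 7, 6] 2 distinct, len 3
[6, 1] 2 distinct, len 2
[1, 4] 2 distinct, len 2
[4, 6] 2 distinct, len 2
Longest length with ≤2 distinct: 4.

4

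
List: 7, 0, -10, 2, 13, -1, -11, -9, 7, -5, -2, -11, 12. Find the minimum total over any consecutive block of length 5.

-20

Each size-5 window and its sum:
(7, 0, -10, 2, 13) → sum 12
(0, -10, 2, 13, -1) → sum 4
(-10, 2, 13, -1, -11) → sum -7
(2, 13, -1, -11, -9) → sum -6
(13, -1, -11, -9, 7) → sum -1
(-1, -11, -9, 7, -5) → sum -19
(-11, -9, 7, -5, -2) → sum -20
(-9, 7, -5, -2, -11) → sum -20
(7, -5, -2, -11, 12) → sum 1
Minimum of these is -20.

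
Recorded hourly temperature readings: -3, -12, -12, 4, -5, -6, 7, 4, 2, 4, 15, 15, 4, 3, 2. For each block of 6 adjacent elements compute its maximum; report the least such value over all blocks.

Window maxs for each of the 10 positions:
-3 -12 -12 4 -5 -6 → max 4
-12 -12 4 -5 -6 7 → max 7
-12 4 -5 -6 7 4 → max 7
4 -5 -6 7 4 2 → max 7
-5 -6 7 4 2 4 → max 7
-6 7 4 2 4 15 → max 15
7 4 2 4 15 15 → max 15
4 2 4 15 15 4 → max 15
2 4 15 15 4 3 → max 15
4 15 15 4 3 2 → max 15
Least of these is 4.

4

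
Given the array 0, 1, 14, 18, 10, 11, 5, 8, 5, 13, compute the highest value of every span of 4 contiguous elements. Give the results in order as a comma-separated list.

[0, 1, 14, 18] → max 18
[1, 14, 18, 10] → max 18
[14, 18, 10, 11] → max 18
[18, 10, 11, 5] → max 18
[10, 11, 5, 8] → max 11
[11, 5, 8, 5] → max 11
[5, 8, 5, 13] → max 13

18, 18, 18, 18, 11, 11, 13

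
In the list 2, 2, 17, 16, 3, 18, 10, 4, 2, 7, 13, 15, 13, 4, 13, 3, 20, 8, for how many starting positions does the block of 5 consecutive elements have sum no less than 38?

12

[2, 2, 17, 16, 3] → sum 40  ≥ 38 ✓
[2, 17, 16, 3, 18] → sum 56  ≥ 38 ✓
[17, 16, 3, 18, 10] → sum 64  ≥ 38 ✓
[16, 3, 18, 10, 4] → sum 51  ≥ 38 ✓
[3, 18, 10, 4, 2] → sum 37
[18, 10, 4, 2, 7] → sum 41  ≥ 38 ✓
[10, 4, 2, 7, 13] → sum 36
[4, 2, 7, 13, 15] → sum 41  ≥ 38 ✓
[2, 7, 13, 15, 13] → sum 50  ≥ 38 ✓
[7, 13, 15, 13, 4] → sum 52  ≥ 38 ✓
[13, 15, 13, 4, 13] → sum 58  ≥ 38 ✓
[15, 13, 4, 13, 3] → sum 48  ≥ 38 ✓
[13, 4, 13, 3, 20] → sum 53  ≥ 38 ✓
[4, 13, 3, 20, 8] → sum 48  ≥ 38 ✓
12 windows satisfy the condition.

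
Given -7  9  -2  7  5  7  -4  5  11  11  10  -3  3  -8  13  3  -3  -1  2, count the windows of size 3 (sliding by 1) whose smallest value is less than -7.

3

[-7, 9, -2] → min -7
[9, -2, 7] → min -2
[-2, 7, 5] → min -2
[7, 5, 7] → min 5
[5, 7, -4] → min -4
[7, -4, 5] → min -4
[-4, 5, 11] → min -4
[5, 11, 11] → min 5
[11, 11, 10] → min 10
[11, 10, -3] → min -3
[10, -3, 3] → min -3
[-3, 3, -8] → min -8  < -7 ✓
[3, -8, 13] → min -8  < -7 ✓
[-8, 13, 3] → min -8  < -7 ✓
[13, 3, -3] → min -3
[3, -3, -1] → min -3
[-3, -1, 2] → min -3
3 windows satisfy the condition.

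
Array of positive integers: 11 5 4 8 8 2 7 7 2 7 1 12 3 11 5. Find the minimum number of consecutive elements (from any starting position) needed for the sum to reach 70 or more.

12

add 11: running sum 11 < 70
add 5: running sum 16 < 70
add 4: running sum 20 < 70
add 8: running sum 28 < 70
add 8: running sum 36 < 70
add 2: running sum 38 < 70
add 7: running sum 45 < 70
add 7: running sum 52 < 70
add 2: running sum 54 < 70
add 7: running sum 61 < 70
add 1: running sum 62 < 70
end 11: [11, 5, 4, 8, 8, 2, 7, 7, 2, 7, 1, 12] sum 74, len 12
end 12: [11, 5, 4, 8, 8, 2, 7, 7, 2, 7, 1, 12, 3] sum 77, len 13
end 13: [4, 8, 8, 2, 7, 7, 2, 7, 1, 12, 3, 11] sum 72, len 12
end 14: [8, 8, 2, 7, 7, 2, 7, 1, 12, 3, 11, 5] sum 73, len 12
Shortest qualifying length: 12.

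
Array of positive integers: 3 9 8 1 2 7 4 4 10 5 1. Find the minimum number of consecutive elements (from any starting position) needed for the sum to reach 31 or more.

6

add 3: running sum 3 < 31
add 9: running sum 12 < 31
add 8: running sum 20 < 31
add 1: running sum 21 < 31
add 2: running sum 23 < 31
add 7: running sum 30 < 31
add 4: shortest ending here [9, 8, 1, 2, 7, 4] sum 31, len 6
add 4: shortest ending here [9, 8, 1, 2, 7, 4, 4] sum 35, len 7
add 10: shortest ending here [8, 1, 2, 7, 4, 4, 10] sum 36, len 7
add 5: shortest ending here [2, 7, 4, 4, 10, 5] sum 32, len 6
add 1: shortest ending here [7, 4, 4, 10, 5, 1] sum 31, len 6
Shortest qualifying length: 6.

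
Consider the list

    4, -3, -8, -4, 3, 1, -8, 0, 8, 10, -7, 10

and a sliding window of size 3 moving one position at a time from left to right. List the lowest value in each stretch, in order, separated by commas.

4 -3 -8 → min -8
-3 -8 -4 → min -8
-8 -4 3 → min -8
-4 3 1 → min -4
3 1 -8 → min -8
1 -8 0 → min -8
-8 0 8 → min -8
0 8 10 → min 0
8 10 -7 → min -7
10 -7 10 → min -7

-8, -8, -8, -4, -8, -8, -8, 0, -7, -7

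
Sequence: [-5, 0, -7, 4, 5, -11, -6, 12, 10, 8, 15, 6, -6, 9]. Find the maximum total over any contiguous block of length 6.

Each size-6 window and its sum:
-5 0 -7 4 5 -11 → sum -14
0 -7 4 5 -11 -6 → sum -15
-7 4 5 -11 -6 12 → sum -3
4 5 -11 -6 12 10 → sum 14
5 -11 -6 12 10 8 → sum 18
-11 -6 12 10 8 15 → sum 28
-6 12 10 8 15 6 → sum 45
12 10 8 15 6 -6 → sum 45
10 8 15 6 -6 9 → sum 42
Maximum of these is 45.

45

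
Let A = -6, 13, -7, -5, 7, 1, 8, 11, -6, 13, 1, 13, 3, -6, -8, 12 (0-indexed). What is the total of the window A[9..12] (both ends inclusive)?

30

Elements at indices 9..12: 13, 1, 13, 3
sum(13, 1, 13, 3) = 30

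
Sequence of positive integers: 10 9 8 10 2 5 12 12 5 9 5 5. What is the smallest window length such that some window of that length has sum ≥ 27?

3

Extend right; whenever the sum reaches 27, record the length and shrink from the left:
add 10: running sum 10 < 27
add 9: running sum 19 < 27
end 2: [10, 9, 8] sum 27, len 3
end 3: [9, 8, 10] sum 27, len 3
end 4: [9, 8, 10, 2] sum 29, len 4
end 5: [9, 8, 10, 2, 5] sum 34, len 5
end 6: [10, 2, 5, 12] sum 29, len 4
end 7: [5, 12, 12] sum 29, len 3
end 8: [12, 12, 5] sum 29, len 3
end 9: [12, 12, 5, 9] sum 38, len 4
end 10: [12, 5, 9, 5] sum 31, len 4
end 11: [12, 5, 9, 5, 5] sum 36, len 5
Shortest qualifying length: 3.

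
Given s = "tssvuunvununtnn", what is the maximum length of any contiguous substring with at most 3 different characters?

9

add t: window [t] (1 distinct), len 1
add s: window [t, s] (2 distinct), len 2
add s: window [t, s, s] (2 distinct), len 3
add v: window [t, s, s, v] (3 distinct), len 4
add u: window [s, s, v, u] (3 distinct), len 4
add u: window [s, s, v, u, u] (3 distinct), len 5
add n: window [v, u, u, n] (3 distinct), len 4
add v: window [v, u, u, n, v] (3 distinct), len 5
add u: window [v, u, u, n, v, u] (3 distinct), len 6
add n: window [v, u, u, n, v, u, n] (3 distinct), len 7
add u: window [v, u, u, n, v, u, n, u] (3 distinct), len 8
add n: window [v, u, u, n, v, u, n, u, n] (3 distinct), len 9
add t: window [u, n, u, n, t] (3 distinct), len 5
add n: window [u, n, u, n, t, n] (3 distinct), len 6
add n: window [u, n, u, n, t, n, n] (3 distinct), len 7
Longest length with ≤3 distinct: 9.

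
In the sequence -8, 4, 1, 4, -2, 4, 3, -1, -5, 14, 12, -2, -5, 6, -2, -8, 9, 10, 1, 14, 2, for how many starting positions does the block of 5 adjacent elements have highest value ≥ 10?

[-8, 4, 1, 4, -2] → max 4
[4, 1, 4, -2, 4] → max 4
[1, 4, -2, 4, 3] → max 4
[4, -2, 4, 3, -1] → max 4
[-2, 4, 3, -1, -5] → max 4
[4, 3, -1, -5, 14] → max 14  ≥ 10 ✓
[3, -1, -5, 14, 12] → max 14  ≥ 10 ✓
[-1, -5, 14, 12, -2] → max 14  ≥ 10 ✓
[-5, 14, 12, -2, -5] → max 14  ≥ 10 ✓
[14, 12, -2, -5, 6] → max 14  ≥ 10 ✓
[12, -2, -5, 6, -2] → max 12  ≥ 10 ✓
[-2, -5, 6, -2, -8] → max 6
[-5, 6, -2, -8, 9] → max 9
[6, -2, -8, 9, 10] → max 10  ≥ 10 ✓
[-2, -8, 9, 10, 1] → max 10  ≥ 10 ✓
[-8, 9, 10, 1, 14] → max 14  ≥ 10 ✓
[9, 10, 1, 14, 2] → max 14  ≥ 10 ✓
10 windows satisfy the condition.

10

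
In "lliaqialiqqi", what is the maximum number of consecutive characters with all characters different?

[l] len 1
[l] len 1
[l, i] len 2
[l, i, a] len 3
[l, i, a, q] len 4
[a, q, i] len 3
[q, i, a] len 3
[q, i, a, l] len 4
[a, l, i] len 3
[a, l, i, q] len 4
[q] len 1
[q, i] len 2
Longest all-distinct length: 4.

4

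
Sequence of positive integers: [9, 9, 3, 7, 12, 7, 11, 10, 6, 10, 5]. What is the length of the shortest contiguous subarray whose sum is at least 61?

add 9: running sum 9 < 61
add 9: running sum 18 < 61
add 3: running sum 21 < 61
add 7: running sum 28 < 61
add 12: running sum 40 < 61
add 7: running sum 47 < 61
add 11: running sum 58 < 61
add 10: shortest ending here [9, 9, 3, 7, 12, 7, 11, 10] sum 68, len 8
add 6: shortest ending here [9, 3, 7, 12, 7, 11, 10, 6] sum 65, len 8
add 10: shortest ending here [7, 12, 7, 11, 10, 6, 10] sum 63, len 7
add 5: shortest ending here [12, 7, 11, 10, 6, 10, 5] sum 61, len 7
Shortest qualifying length: 7.

7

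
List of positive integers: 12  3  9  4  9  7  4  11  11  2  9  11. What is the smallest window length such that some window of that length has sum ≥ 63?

Extend right; whenever the sum reaches 63, record the length and shrink from the left:
add 12: running sum 12 < 63
add 3: running sum 15 < 63
add 9: running sum 24 < 63
add 4: running sum 28 < 63
add 9: running sum 37 < 63
add 7: running sum 44 < 63
add 4: running sum 48 < 63
add 11: running sum 59 < 63
end 8: [12, 3, 9, 4, 9, 7, 4, 11, 11] sum 70, len 9
end 9: [12, 3, 9, 4, 9, 7, 4, 11, 11, 2] sum 72, len 10
end 10: [9, 4, 9, 7, 4, 11, 11, 2, 9] sum 66, len 9
end 11: [9, 7, 4, 11, 11, 2, 9, 11] sum 64, len 8
Shortest qualifying length: 8.

8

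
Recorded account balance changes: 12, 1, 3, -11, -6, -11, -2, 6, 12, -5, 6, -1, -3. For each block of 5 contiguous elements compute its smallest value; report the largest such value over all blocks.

(12, 1, 3, -11, -6) → min -11
(1, 3, -11, -6, -11) → min -11
(3, -11, -6, -11, -2) → min -11
(-11, -6, -11, -2, 6) → min -11
(-6, -11, -2, 6, 12) → min -11
(-11, -2, 6, 12, -5) → min -11
(-2, 6, 12, -5, 6) → min -5
(6, 12, -5, 6, -1) → min -5
(12, -5, 6, -1, -3) → min -5
Largest of these is -5.

-5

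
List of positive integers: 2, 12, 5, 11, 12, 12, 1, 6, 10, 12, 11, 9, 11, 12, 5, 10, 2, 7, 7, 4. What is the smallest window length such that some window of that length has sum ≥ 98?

add 2: running sum 2 < 98
add 12: running sum 14 < 98
add 5: running sum 19 < 98
add 11: running sum 30 < 98
add 12: running sum 42 < 98
add 12: running sum 54 < 98
add 1: running sum 55 < 98
add 6: running sum 61 < 98
add 10: running sum 71 < 98
add 12: running sum 83 < 98
add 11: running sum 94 < 98
end 11: [12, 5, 11, 12, 12, 1, 6, 10, 12, 11, 9] sum 101, len 11
end 12: [5, 11, 12, 12, 1, 6, 10, 12, 11, 9, 11] sum 100, len 11
end 13: [11, 12, 12, 1, 6, 10, 12, 11, 9, 11, 12] sum 107, len 11
end 14: [12, 12, 1, 6, 10, 12, 11, 9, 11, 12, 5] sum 101, len 11
end 15: [12, 1, 6, 10, 12, 11, 9, 11, 12, 5, 10] sum 99, len 11
end 16: [12, 1, 6, 10, 12, 11, 9, 11, 12, 5, 10, 2] sum 101, len 12
end 17: [12, 1, 6, 10, 12, 11, 9, 11, 12, 5, 10, 2, 7] sum 108, len 13
end 18: [6, 10, 12, 11, 9, 11, 12, 5, 10, 2, 7, 7] sum 102, len 12
end 19: [10, 12, 11, 9, 11, 12, 5, 10, 2, 7, 7, 4] sum 100, len 12
Shortest qualifying length: 11.

11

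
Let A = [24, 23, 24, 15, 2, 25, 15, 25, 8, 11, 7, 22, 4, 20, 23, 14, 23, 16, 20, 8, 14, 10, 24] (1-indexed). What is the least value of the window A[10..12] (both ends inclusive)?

Elements at indices 10..12: 11, 7, 22
min(11, 7, 22) = 7

7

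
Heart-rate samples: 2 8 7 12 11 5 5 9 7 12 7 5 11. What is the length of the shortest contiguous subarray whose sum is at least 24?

3

add 2: running sum 2 < 24
add 8: running sum 10 < 24
add 7: running sum 17 < 24
end 3: [8, 7, 12] sum 27, len 3
end 4: [7, 12, 11] sum 30, len 3
end 5: [12, 11, 5] sum 28, len 3
end 6: [12, 11, 5, 5] sum 33, len 4
end 7: [11, 5, 5, 9] sum 30, len 4
end 8: [5, 5, 9, 7] sum 26, len 4
end 9: [9, 7, 12] sum 28, len 3
end 10: [7, 12, 7] sum 26, len 3
end 11: [12, 7, 5] sum 24, len 3
end 12: [12, 7, 5, 11] sum 35, len 4
Shortest qualifying length: 3.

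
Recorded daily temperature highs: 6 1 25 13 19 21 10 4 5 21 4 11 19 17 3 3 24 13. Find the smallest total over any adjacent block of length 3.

19

Window sums for each of the 16 positions:
[6, 1, 25] → sum 32
[1, 25, 13] → sum 39
[25, 13, 19] → sum 57
[13, 19, 21] → sum 53
[19, 21, 10] → sum 50
[21, 10, 4] → sum 35
[10, 4, 5] → sum 19
[4, 5, 21] → sum 30
[5, 21, 4] → sum 30
[21, 4, 11] → sum 36
[4, 11, 19] → sum 34
[11, 19, 17] → sum 47
[19, 17, 3] → sum 39
[17, 3, 3] → sum 23
[3, 3, 24] → sum 30
[3, 24, 13] → sum 40
Smallest of these is 19.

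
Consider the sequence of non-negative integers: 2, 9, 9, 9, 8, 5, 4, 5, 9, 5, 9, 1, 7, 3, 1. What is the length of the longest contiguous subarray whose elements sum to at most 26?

6

add 2: [2] sum 2, len 1
add 9: [2, 9] sum 11, len 2
add 9: [2, 9, 9] sum 20, len 3
add 9: [9, 9] sum 18, len 2
add 8: [9, 9, 8] sum 26, len 3
add 5: [9, 8, 5] sum 22, len 3
add 4: [9, 8, 5, 4] sum 26, len 4
add 5: [8, 5, 4, 5] sum 22, len 4
add 9: [5, 4, 5, 9] sum 23, len 4
add 5: [4, 5, 9, 5] sum 23, len 4
add 9: [9, 5, 9] sum 23, len 3
add 1: [9, 5, 9, 1] sum 24, len 4
add 7: [5, 9, 1, 7] sum 22, len 4
add 3: [5, 9, 1, 7, 3] sum 25, len 5
add 1: [5, 9, 1, 7, 3, 1] sum 26, len 6
Longest length seen: 6.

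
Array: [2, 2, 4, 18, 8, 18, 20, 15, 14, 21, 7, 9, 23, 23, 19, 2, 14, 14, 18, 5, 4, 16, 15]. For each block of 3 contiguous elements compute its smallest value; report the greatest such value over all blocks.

19

Each size-3 window and its min:
2 2 4 → min 2
2 4 18 → min 2
4 18 8 → min 4
18 8 18 → min 8
8 18 20 → min 8
18 20 15 → min 15
20 15 14 → min 14
15 14 21 → min 14
14 21 7 → min 7
21 7 9 → min 7
7 9 23 → min 7
9 23 23 → min 9
23 23 19 → min 19
23 19 2 → min 2
19 2 14 → min 2
2 14 14 → min 2
14 14 18 → min 14
14 18 5 → min 5
18 5 4 → min 4
5 4 16 → min 4
4 16 15 → min 4
Greatest of these is 19.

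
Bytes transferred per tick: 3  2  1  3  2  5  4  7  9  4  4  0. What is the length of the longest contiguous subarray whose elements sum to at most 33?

8

Extend to the right; shrink from the left whenever the sum exceeds 33:
[3] sum 3 len 1
[3, 2] sum 5 len 2
[3, 2, 1] sum 6 len 3
[3, 2, 1, 3] sum 9 len 4
[3, 2, 1, 3, 2] sum 11 len 5
[3, 2, 1, 3, 2, 5] sum 16 len 6
[3, 2, 1, 3, 2, 5, 4] sum 20 len 7
[3, 2, 1, 3, 2, 5, 4, 7] sum 27 len 8
[2, 1, 3, 2, 5, 4, 7, 9] sum 33 len 8
[2, 5, 4, 7, 9, 4] sum 31 len 6
[5, 4, 7, 9, 4, 4] sum 33 len 6
[5, 4, 7, 9, 4, 4, 0] sum 33 len 7
Longest length seen: 8.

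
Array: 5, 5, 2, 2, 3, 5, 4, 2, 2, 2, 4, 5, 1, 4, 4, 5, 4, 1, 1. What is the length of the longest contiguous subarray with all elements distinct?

[5] len 1
[5] len 1
[5, 2] len 2
[2] len 1
[2, 3] len 2
[2, 3, 5] len 3
[2, 3, 5, 4] len 4
[3, 5, 4, 2] len 4
[2] len 1
[2] len 1
[2, 4] len 2
[2, 4, 5] len 3
[2, 4, 5, 1] len 4
[5, 1, 4] len 3
[4] len 1
[4, 5] len 2
[5, 4] len 2
[5, 4, 1] len 3
[1] len 1
Longest all-distinct length: 4.

4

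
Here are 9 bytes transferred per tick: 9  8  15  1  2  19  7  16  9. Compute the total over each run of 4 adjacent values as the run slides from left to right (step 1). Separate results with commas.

(9, 8, 15, 1) → sum 33
(8, 15, 1, 2) → sum 26
(15, 1, 2, 19) → sum 37
(1, 2, 19, 7) → sum 29
(2, 19, 7, 16) → sum 44
(19, 7, 16, 9) → sum 51

33, 26, 37, 29, 44, 51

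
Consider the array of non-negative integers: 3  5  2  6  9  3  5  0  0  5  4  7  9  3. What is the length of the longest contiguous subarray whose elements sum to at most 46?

[3] sum 3 len 1
[3, 5] sum 8 len 2
[3, 5, 2] sum 10 len 3
[3, 5, 2, 6] sum 16 len 4
[3, 5, 2, 6, 9] sum 25 len 5
[3, 5, 2, 6, 9, 3] sum 28 len 6
[3, 5, 2, 6, 9, 3, 5] sum 33 len 7
[3, 5, 2, 6, 9, 3, 5, 0] sum 33 len 8
[3, 5, 2, 6, 9, 3, 5, 0, 0] sum 33 len 9
[3, 5, 2, 6, 9, 3, 5, 0, 0, 5] sum 38 len 10
[3, 5, 2, 6, 9, 3, 5, 0, 0, 5, 4] sum 42 len 11
[5, 2, 6, 9, 3, 5, 0, 0, 5, 4, 7] sum 46 len 11
[9, 3, 5, 0, 0, 5, 4, 7, 9] sum 42 len 9
[9, 3, 5, 0, 0, 5, 4, 7, 9, 3] sum 45 len 10
Longest length seen: 11.

11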